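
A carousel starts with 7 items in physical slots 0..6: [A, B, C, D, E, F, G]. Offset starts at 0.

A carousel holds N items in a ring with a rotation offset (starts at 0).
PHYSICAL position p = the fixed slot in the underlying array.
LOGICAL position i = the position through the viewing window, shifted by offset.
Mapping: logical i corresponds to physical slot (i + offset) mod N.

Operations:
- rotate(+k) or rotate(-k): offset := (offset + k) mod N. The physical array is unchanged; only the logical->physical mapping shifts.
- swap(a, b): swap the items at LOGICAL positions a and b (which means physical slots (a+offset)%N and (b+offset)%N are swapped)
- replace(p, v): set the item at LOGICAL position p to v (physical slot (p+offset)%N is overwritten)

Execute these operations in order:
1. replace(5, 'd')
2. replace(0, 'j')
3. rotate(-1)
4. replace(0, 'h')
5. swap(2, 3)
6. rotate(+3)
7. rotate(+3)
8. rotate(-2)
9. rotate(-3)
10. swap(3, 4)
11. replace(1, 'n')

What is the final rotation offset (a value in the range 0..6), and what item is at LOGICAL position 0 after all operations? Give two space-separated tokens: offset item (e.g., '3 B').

Answer: 0 j

Derivation:
After op 1 (replace(5, 'd')): offset=0, physical=[A,B,C,D,E,d,G], logical=[A,B,C,D,E,d,G]
After op 2 (replace(0, 'j')): offset=0, physical=[j,B,C,D,E,d,G], logical=[j,B,C,D,E,d,G]
After op 3 (rotate(-1)): offset=6, physical=[j,B,C,D,E,d,G], logical=[G,j,B,C,D,E,d]
After op 4 (replace(0, 'h')): offset=6, physical=[j,B,C,D,E,d,h], logical=[h,j,B,C,D,E,d]
After op 5 (swap(2, 3)): offset=6, physical=[j,C,B,D,E,d,h], logical=[h,j,C,B,D,E,d]
After op 6 (rotate(+3)): offset=2, physical=[j,C,B,D,E,d,h], logical=[B,D,E,d,h,j,C]
After op 7 (rotate(+3)): offset=5, physical=[j,C,B,D,E,d,h], logical=[d,h,j,C,B,D,E]
After op 8 (rotate(-2)): offset=3, physical=[j,C,B,D,E,d,h], logical=[D,E,d,h,j,C,B]
After op 9 (rotate(-3)): offset=0, physical=[j,C,B,D,E,d,h], logical=[j,C,B,D,E,d,h]
After op 10 (swap(3, 4)): offset=0, physical=[j,C,B,E,D,d,h], logical=[j,C,B,E,D,d,h]
After op 11 (replace(1, 'n')): offset=0, physical=[j,n,B,E,D,d,h], logical=[j,n,B,E,D,d,h]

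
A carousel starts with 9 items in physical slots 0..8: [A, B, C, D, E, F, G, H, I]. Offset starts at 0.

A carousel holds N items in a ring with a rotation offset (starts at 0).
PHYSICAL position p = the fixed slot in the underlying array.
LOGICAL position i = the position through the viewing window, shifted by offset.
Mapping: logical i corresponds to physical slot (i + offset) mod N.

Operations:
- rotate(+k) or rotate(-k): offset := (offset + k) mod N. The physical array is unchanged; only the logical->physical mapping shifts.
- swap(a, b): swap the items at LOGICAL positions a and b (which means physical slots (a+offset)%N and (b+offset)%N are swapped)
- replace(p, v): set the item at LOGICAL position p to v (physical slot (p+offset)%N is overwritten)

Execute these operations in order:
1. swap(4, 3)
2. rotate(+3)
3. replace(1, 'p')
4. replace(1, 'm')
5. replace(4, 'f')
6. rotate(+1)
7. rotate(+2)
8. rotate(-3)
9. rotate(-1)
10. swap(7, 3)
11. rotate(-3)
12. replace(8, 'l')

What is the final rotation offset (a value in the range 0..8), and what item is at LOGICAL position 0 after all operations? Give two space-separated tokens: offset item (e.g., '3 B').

Answer: 8 I

Derivation:
After op 1 (swap(4, 3)): offset=0, physical=[A,B,C,E,D,F,G,H,I], logical=[A,B,C,E,D,F,G,H,I]
After op 2 (rotate(+3)): offset=3, physical=[A,B,C,E,D,F,G,H,I], logical=[E,D,F,G,H,I,A,B,C]
After op 3 (replace(1, 'p')): offset=3, physical=[A,B,C,E,p,F,G,H,I], logical=[E,p,F,G,H,I,A,B,C]
After op 4 (replace(1, 'm')): offset=3, physical=[A,B,C,E,m,F,G,H,I], logical=[E,m,F,G,H,I,A,B,C]
After op 5 (replace(4, 'f')): offset=3, physical=[A,B,C,E,m,F,G,f,I], logical=[E,m,F,G,f,I,A,B,C]
After op 6 (rotate(+1)): offset=4, physical=[A,B,C,E,m,F,G,f,I], logical=[m,F,G,f,I,A,B,C,E]
After op 7 (rotate(+2)): offset=6, physical=[A,B,C,E,m,F,G,f,I], logical=[G,f,I,A,B,C,E,m,F]
After op 8 (rotate(-3)): offset=3, physical=[A,B,C,E,m,F,G,f,I], logical=[E,m,F,G,f,I,A,B,C]
After op 9 (rotate(-1)): offset=2, physical=[A,B,C,E,m,F,G,f,I], logical=[C,E,m,F,G,f,I,A,B]
After op 10 (swap(7, 3)): offset=2, physical=[F,B,C,E,m,A,G,f,I], logical=[C,E,m,A,G,f,I,F,B]
After op 11 (rotate(-3)): offset=8, physical=[F,B,C,E,m,A,G,f,I], logical=[I,F,B,C,E,m,A,G,f]
After op 12 (replace(8, 'l')): offset=8, physical=[F,B,C,E,m,A,G,l,I], logical=[I,F,B,C,E,m,A,G,l]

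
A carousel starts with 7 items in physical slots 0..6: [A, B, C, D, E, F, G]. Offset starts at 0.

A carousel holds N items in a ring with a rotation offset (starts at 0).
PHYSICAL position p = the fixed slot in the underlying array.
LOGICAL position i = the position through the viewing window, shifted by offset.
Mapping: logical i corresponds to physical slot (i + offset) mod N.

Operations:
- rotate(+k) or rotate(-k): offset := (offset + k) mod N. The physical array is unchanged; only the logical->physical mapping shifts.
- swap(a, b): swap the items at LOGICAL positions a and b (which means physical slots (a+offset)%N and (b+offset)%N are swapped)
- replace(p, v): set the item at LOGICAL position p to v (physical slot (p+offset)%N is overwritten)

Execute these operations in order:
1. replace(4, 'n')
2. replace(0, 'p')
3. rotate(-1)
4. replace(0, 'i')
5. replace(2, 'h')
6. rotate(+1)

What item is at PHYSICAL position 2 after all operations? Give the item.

After op 1 (replace(4, 'n')): offset=0, physical=[A,B,C,D,n,F,G], logical=[A,B,C,D,n,F,G]
After op 2 (replace(0, 'p')): offset=0, physical=[p,B,C,D,n,F,G], logical=[p,B,C,D,n,F,G]
After op 3 (rotate(-1)): offset=6, physical=[p,B,C,D,n,F,G], logical=[G,p,B,C,D,n,F]
After op 4 (replace(0, 'i')): offset=6, physical=[p,B,C,D,n,F,i], logical=[i,p,B,C,D,n,F]
After op 5 (replace(2, 'h')): offset=6, physical=[p,h,C,D,n,F,i], logical=[i,p,h,C,D,n,F]
After op 6 (rotate(+1)): offset=0, physical=[p,h,C,D,n,F,i], logical=[p,h,C,D,n,F,i]

Answer: C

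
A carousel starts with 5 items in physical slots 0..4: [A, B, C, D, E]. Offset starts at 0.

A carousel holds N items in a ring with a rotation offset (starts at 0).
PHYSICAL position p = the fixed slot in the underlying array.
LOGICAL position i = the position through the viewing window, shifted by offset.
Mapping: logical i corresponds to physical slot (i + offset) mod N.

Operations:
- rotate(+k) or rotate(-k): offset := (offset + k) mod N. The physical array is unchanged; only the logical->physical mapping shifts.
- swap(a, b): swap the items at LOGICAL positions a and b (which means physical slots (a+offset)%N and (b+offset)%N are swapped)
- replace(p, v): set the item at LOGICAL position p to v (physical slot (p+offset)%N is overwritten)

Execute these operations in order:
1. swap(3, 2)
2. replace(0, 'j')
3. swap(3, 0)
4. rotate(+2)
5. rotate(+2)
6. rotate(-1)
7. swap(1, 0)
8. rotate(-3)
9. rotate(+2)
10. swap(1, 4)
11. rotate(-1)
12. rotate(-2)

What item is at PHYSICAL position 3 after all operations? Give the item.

After op 1 (swap(3, 2)): offset=0, physical=[A,B,D,C,E], logical=[A,B,D,C,E]
After op 2 (replace(0, 'j')): offset=0, physical=[j,B,D,C,E], logical=[j,B,D,C,E]
After op 3 (swap(3, 0)): offset=0, physical=[C,B,D,j,E], logical=[C,B,D,j,E]
After op 4 (rotate(+2)): offset=2, physical=[C,B,D,j,E], logical=[D,j,E,C,B]
After op 5 (rotate(+2)): offset=4, physical=[C,B,D,j,E], logical=[E,C,B,D,j]
After op 6 (rotate(-1)): offset=3, physical=[C,B,D,j,E], logical=[j,E,C,B,D]
After op 7 (swap(1, 0)): offset=3, physical=[C,B,D,E,j], logical=[E,j,C,B,D]
After op 8 (rotate(-3)): offset=0, physical=[C,B,D,E,j], logical=[C,B,D,E,j]
After op 9 (rotate(+2)): offset=2, physical=[C,B,D,E,j], logical=[D,E,j,C,B]
After op 10 (swap(1, 4)): offset=2, physical=[C,E,D,B,j], logical=[D,B,j,C,E]
After op 11 (rotate(-1)): offset=1, physical=[C,E,D,B,j], logical=[E,D,B,j,C]
After op 12 (rotate(-2)): offset=4, physical=[C,E,D,B,j], logical=[j,C,E,D,B]

Answer: B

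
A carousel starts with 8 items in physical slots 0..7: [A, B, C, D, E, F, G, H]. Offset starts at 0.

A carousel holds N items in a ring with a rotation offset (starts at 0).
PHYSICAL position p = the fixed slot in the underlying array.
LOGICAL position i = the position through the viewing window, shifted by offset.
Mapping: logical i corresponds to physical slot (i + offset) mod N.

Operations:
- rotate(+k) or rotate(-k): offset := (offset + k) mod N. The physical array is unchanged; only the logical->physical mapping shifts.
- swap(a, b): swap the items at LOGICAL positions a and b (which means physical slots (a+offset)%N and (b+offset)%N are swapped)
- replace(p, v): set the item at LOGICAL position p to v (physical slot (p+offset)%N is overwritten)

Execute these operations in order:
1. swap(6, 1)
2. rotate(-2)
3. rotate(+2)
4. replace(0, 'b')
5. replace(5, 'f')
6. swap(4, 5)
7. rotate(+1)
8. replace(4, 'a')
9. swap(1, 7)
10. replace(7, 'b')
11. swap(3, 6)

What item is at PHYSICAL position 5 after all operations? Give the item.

Answer: a

Derivation:
After op 1 (swap(6, 1)): offset=0, physical=[A,G,C,D,E,F,B,H], logical=[A,G,C,D,E,F,B,H]
After op 2 (rotate(-2)): offset=6, physical=[A,G,C,D,E,F,B,H], logical=[B,H,A,G,C,D,E,F]
After op 3 (rotate(+2)): offset=0, physical=[A,G,C,D,E,F,B,H], logical=[A,G,C,D,E,F,B,H]
After op 4 (replace(0, 'b')): offset=0, physical=[b,G,C,D,E,F,B,H], logical=[b,G,C,D,E,F,B,H]
After op 5 (replace(5, 'f')): offset=0, physical=[b,G,C,D,E,f,B,H], logical=[b,G,C,D,E,f,B,H]
After op 6 (swap(4, 5)): offset=0, physical=[b,G,C,D,f,E,B,H], logical=[b,G,C,D,f,E,B,H]
After op 7 (rotate(+1)): offset=1, physical=[b,G,C,D,f,E,B,H], logical=[G,C,D,f,E,B,H,b]
After op 8 (replace(4, 'a')): offset=1, physical=[b,G,C,D,f,a,B,H], logical=[G,C,D,f,a,B,H,b]
After op 9 (swap(1, 7)): offset=1, physical=[C,G,b,D,f,a,B,H], logical=[G,b,D,f,a,B,H,C]
After op 10 (replace(7, 'b')): offset=1, physical=[b,G,b,D,f,a,B,H], logical=[G,b,D,f,a,B,H,b]
After op 11 (swap(3, 6)): offset=1, physical=[b,G,b,D,H,a,B,f], logical=[G,b,D,H,a,B,f,b]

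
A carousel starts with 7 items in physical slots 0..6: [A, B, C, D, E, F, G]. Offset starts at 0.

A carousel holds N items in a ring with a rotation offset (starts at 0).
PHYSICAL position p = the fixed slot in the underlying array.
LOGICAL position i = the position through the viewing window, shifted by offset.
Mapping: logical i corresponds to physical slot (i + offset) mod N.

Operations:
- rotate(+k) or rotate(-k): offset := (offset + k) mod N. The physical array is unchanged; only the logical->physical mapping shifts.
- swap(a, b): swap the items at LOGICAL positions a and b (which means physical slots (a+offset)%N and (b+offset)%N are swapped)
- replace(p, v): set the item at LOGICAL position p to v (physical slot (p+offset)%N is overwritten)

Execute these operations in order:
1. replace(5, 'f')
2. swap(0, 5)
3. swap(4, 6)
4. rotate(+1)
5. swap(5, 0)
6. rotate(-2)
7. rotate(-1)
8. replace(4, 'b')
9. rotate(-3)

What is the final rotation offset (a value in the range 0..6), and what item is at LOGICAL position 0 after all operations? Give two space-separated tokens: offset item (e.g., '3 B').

Answer: 2 b

Derivation:
After op 1 (replace(5, 'f')): offset=0, physical=[A,B,C,D,E,f,G], logical=[A,B,C,D,E,f,G]
After op 2 (swap(0, 5)): offset=0, physical=[f,B,C,D,E,A,G], logical=[f,B,C,D,E,A,G]
After op 3 (swap(4, 6)): offset=0, physical=[f,B,C,D,G,A,E], logical=[f,B,C,D,G,A,E]
After op 4 (rotate(+1)): offset=1, physical=[f,B,C,D,G,A,E], logical=[B,C,D,G,A,E,f]
After op 5 (swap(5, 0)): offset=1, physical=[f,E,C,D,G,A,B], logical=[E,C,D,G,A,B,f]
After op 6 (rotate(-2)): offset=6, physical=[f,E,C,D,G,A,B], logical=[B,f,E,C,D,G,A]
After op 7 (rotate(-1)): offset=5, physical=[f,E,C,D,G,A,B], logical=[A,B,f,E,C,D,G]
After op 8 (replace(4, 'b')): offset=5, physical=[f,E,b,D,G,A,B], logical=[A,B,f,E,b,D,G]
After op 9 (rotate(-3)): offset=2, physical=[f,E,b,D,G,A,B], logical=[b,D,G,A,B,f,E]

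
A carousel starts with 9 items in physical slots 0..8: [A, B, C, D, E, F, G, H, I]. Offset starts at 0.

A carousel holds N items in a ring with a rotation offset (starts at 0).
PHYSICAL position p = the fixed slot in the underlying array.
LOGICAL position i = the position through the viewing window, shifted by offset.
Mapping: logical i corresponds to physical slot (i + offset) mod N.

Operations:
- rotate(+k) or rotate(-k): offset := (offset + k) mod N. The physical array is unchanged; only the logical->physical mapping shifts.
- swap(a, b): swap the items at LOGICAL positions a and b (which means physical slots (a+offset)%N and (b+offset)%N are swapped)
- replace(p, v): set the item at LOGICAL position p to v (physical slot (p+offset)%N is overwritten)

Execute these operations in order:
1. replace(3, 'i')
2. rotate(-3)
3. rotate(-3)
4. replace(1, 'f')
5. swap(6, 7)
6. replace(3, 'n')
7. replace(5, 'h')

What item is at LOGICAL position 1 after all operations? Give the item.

Answer: f

Derivation:
After op 1 (replace(3, 'i')): offset=0, physical=[A,B,C,i,E,F,G,H,I], logical=[A,B,C,i,E,F,G,H,I]
After op 2 (rotate(-3)): offset=6, physical=[A,B,C,i,E,F,G,H,I], logical=[G,H,I,A,B,C,i,E,F]
After op 3 (rotate(-3)): offset=3, physical=[A,B,C,i,E,F,G,H,I], logical=[i,E,F,G,H,I,A,B,C]
After op 4 (replace(1, 'f')): offset=3, physical=[A,B,C,i,f,F,G,H,I], logical=[i,f,F,G,H,I,A,B,C]
After op 5 (swap(6, 7)): offset=3, physical=[B,A,C,i,f,F,G,H,I], logical=[i,f,F,G,H,I,B,A,C]
After op 6 (replace(3, 'n')): offset=3, physical=[B,A,C,i,f,F,n,H,I], logical=[i,f,F,n,H,I,B,A,C]
After op 7 (replace(5, 'h')): offset=3, physical=[B,A,C,i,f,F,n,H,h], logical=[i,f,F,n,H,h,B,A,C]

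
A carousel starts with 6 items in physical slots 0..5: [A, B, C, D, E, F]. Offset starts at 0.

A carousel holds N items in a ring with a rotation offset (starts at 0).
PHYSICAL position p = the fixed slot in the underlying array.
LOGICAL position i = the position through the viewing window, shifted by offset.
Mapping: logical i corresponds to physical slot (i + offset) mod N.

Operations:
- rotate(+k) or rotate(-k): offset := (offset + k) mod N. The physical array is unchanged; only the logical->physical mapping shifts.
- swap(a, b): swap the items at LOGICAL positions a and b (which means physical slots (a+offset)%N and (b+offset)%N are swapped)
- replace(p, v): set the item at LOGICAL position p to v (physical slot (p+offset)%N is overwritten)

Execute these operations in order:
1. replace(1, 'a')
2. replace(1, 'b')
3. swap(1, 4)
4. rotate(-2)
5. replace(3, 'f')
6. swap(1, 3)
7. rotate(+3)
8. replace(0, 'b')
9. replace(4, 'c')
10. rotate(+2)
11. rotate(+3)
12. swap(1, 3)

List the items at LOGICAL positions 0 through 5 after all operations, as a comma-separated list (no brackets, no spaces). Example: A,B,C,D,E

After op 1 (replace(1, 'a')): offset=0, physical=[A,a,C,D,E,F], logical=[A,a,C,D,E,F]
After op 2 (replace(1, 'b')): offset=0, physical=[A,b,C,D,E,F], logical=[A,b,C,D,E,F]
After op 3 (swap(1, 4)): offset=0, physical=[A,E,C,D,b,F], logical=[A,E,C,D,b,F]
After op 4 (rotate(-2)): offset=4, physical=[A,E,C,D,b,F], logical=[b,F,A,E,C,D]
After op 5 (replace(3, 'f')): offset=4, physical=[A,f,C,D,b,F], logical=[b,F,A,f,C,D]
After op 6 (swap(1, 3)): offset=4, physical=[A,F,C,D,b,f], logical=[b,f,A,F,C,D]
After op 7 (rotate(+3)): offset=1, physical=[A,F,C,D,b,f], logical=[F,C,D,b,f,A]
After op 8 (replace(0, 'b')): offset=1, physical=[A,b,C,D,b,f], logical=[b,C,D,b,f,A]
After op 9 (replace(4, 'c')): offset=1, physical=[A,b,C,D,b,c], logical=[b,C,D,b,c,A]
After op 10 (rotate(+2)): offset=3, physical=[A,b,C,D,b,c], logical=[D,b,c,A,b,C]
After op 11 (rotate(+3)): offset=0, physical=[A,b,C,D,b,c], logical=[A,b,C,D,b,c]
After op 12 (swap(1, 3)): offset=0, physical=[A,D,C,b,b,c], logical=[A,D,C,b,b,c]

Answer: A,D,C,b,b,c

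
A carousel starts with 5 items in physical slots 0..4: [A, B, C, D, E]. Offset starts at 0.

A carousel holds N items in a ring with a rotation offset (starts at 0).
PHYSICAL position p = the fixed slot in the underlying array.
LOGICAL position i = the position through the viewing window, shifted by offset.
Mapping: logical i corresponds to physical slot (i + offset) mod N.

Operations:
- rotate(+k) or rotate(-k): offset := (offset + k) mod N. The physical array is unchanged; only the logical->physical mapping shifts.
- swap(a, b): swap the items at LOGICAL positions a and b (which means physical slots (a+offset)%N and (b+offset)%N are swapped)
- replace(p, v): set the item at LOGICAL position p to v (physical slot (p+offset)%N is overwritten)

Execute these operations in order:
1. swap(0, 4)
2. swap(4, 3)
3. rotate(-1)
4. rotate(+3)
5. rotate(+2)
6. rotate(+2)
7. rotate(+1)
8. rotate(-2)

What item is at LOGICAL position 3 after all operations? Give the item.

Answer: A

Derivation:
After op 1 (swap(0, 4)): offset=0, physical=[E,B,C,D,A], logical=[E,B,C,D,A]
After op 2 (swap(4, 3)): offset=0, physical=[E,B,C,A,D], logical=[E,B,C,A,D]
After op 3 (rotate(-1)): offset=4, physical=[E,B,C,A,D], logical=[D,E,B,C,A]
After op 4 (rotate(+3)): offset=2, physical=[E,B,C,A,D], logical=[C,A,D,E,B]
After op 5 (rotate(+2)): offset=4, physical=[E,B,C,A,D], logical=[D,E,B,C,A]
After op 6 (rotate(+2)): offset=1, physical=[E,B,C,A,D], logical=[B,C,A,D,E]
After op 7 (rotate(+1)): offset=2, physical=[E,B,C,A,D], logical=[C,A,D,E,B]
After op 8 (rotate(-2)): offset=0, physical=[E,B,C,A,D], logical=[E,B,C,A,D]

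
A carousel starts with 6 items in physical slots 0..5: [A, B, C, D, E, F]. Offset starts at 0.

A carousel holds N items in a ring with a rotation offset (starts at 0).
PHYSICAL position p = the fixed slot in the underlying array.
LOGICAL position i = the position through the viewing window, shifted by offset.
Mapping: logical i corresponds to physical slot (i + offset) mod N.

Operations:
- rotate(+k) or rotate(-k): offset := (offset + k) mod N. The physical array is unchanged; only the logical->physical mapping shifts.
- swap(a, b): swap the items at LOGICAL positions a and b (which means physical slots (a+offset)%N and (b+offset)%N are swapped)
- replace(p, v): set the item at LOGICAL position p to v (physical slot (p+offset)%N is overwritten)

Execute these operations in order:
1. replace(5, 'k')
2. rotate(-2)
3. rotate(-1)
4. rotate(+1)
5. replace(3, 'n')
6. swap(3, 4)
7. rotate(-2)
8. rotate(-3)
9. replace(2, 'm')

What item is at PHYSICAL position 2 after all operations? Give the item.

After op 1 (replace(5, 'k')): offset=0, physical=[A,B,C,D,E,k], logical=[A,B,C,D,E,k]
After op 2 (rotate(-2)): offset=4, physical=[A,B,C,D,E,k], logical=[E,k,A,B,C,D]
After op 3 (rotate(-1)): offset=3, physical=[A,B,C,D,E,k], logical=[D,E,k,A,B,C]
After op 4 (rotate(+1)): offset=4, physical=[A,B,C,D,E,k], logical=[E,k,A,B,C,D]
After op 5 (replace(3, 'n')): offset=4, physical=[A,n,C,D,E,k], logical=[E,k,A,n,C,D]
After op 6 (swap(3, 4)): offset=4, physical=[A,C,n,D,E,k], logical=[E,k,A,C,n,D]
After op 7 (rotate(-2)): offset=2, physical=[A,C,n,D,E,k], logical=[n,D,E,k,A,C]
After op 8 (rotate(-3)): offset=5, physical=[A,C,n,D,E,k], logical=[k,A,C,n,D,E]
After op 9 (replace(2, 'm')): offset=5, physical=[A,m,n,D,E,k], logical=[k,A,m,n,D,E]

Answer: n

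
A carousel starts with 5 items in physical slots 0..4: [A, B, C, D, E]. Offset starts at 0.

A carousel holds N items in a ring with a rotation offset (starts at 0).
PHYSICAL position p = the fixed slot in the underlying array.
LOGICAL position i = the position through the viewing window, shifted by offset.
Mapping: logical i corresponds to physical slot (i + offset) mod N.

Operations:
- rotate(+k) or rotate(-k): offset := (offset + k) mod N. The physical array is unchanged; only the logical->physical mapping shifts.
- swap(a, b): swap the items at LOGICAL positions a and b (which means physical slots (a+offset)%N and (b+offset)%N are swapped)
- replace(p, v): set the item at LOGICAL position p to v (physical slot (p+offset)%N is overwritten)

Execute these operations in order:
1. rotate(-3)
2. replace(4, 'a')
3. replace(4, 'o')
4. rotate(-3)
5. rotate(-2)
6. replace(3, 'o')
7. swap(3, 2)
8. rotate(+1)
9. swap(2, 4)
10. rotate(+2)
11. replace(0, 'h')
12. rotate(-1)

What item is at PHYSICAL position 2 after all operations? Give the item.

After op 1 (rotate(-3)): offset=2, physical=[A,B,C,D,E], logical=[C,D,E,A,B]
After op 2 (replace(4, 'a')): offset=2, physical=[A,a,C,D,E], logical=[C,D,E,A,a]
After op 3 (replace(4, 'o')): offset=2, physical=[A,o,C,D,E], logical=[C,D,E,A,o]
After op 4 (rotate(-3)): offset=4, physical=[A,o,C,D,E], logical=[E,A,o,C,D]
After op 5 (rotate(-2)): offset=2, physical=[A,o,C,D,E], logical=[C,D,E,A,o]
After op 6 (replace(3, 'o')): offset=2, physical=[o,o,C,D,E], logical=[C,D,E,o,o]
After op 7 (swap(3, 2)): offset=2, physical=[E,o,C,D,o], logical=[C,D,o,E,o]
After op 8 (rotate(+1)): offset=3, physical=[E,o,C,D,o], logical=[D,o,E,o,C]
After op 9 (swap(2, 4)): offset=3, physical=[C,o,E,D,o], logical=[D,o,C,o,E]
After op 10 (rotate(+2)): offset=0, physical=[C,o,E,D,o], logical=[C,o,E,D,o]
After op 11 (replace(0, 'h')): offset=0, physical=[h,o,E,D,o], logical=[h,o,E,D,o]
After op 12 (rotate(-1)): offset=4, physical=[h,o,E,D,o], logical=[o,h,o,E,D]

Answer: E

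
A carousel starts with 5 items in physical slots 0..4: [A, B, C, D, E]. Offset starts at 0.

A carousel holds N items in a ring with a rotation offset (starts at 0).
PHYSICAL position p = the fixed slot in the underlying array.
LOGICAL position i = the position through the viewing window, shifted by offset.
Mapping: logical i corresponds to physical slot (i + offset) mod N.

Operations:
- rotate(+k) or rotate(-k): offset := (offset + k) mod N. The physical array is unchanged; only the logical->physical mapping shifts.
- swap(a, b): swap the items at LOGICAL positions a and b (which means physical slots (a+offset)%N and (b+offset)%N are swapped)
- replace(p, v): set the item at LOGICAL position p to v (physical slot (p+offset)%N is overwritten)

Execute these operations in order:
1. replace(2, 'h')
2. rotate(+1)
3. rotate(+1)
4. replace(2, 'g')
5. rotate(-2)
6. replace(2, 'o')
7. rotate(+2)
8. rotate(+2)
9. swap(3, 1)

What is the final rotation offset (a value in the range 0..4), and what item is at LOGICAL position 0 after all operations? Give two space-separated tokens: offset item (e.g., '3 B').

Answer: 4 g

Derivation:
After op 1 (replace(2, 'h')): offset=0, physical=[A,B,h,D,E], logical=[A,B,h,D,E]
After op 2 (rotate(+1)): offset=1, physical=[A,B,h,D,E], logical=[B,h,D,E,A]
After op 3 (rotate(+1)): offset=2, physical=[A,B,h,D,E], logical=[h,D,E,A,B]
After op 4 (replace(2, 'g')): offset=2, physical=[A,B,h,D,g], logical=[h,D,g,A,B]
After op 5 (rotate(-2)): offset=0, physical=[A,B,h,D,g], logical=[A,B,h,D,g]
After op 6 (replace(2, 'o')): offset=0, physical=[A,B,o,D,g], logical=[A,B,o,D,g]
After op 7 (rotate(+2)): offset=2, physical=[A,B,o,D,g], logical=[o,D,g,A,B]
After op 8 (rotate(+2)): offset=4, physical=[A,B,o,D,g], logical=[g,A,B,o,D]
After op 9 (swap(3, 1)): offset=4, physical=[o,B,A,D,g], logical=[g,o,B,A,D]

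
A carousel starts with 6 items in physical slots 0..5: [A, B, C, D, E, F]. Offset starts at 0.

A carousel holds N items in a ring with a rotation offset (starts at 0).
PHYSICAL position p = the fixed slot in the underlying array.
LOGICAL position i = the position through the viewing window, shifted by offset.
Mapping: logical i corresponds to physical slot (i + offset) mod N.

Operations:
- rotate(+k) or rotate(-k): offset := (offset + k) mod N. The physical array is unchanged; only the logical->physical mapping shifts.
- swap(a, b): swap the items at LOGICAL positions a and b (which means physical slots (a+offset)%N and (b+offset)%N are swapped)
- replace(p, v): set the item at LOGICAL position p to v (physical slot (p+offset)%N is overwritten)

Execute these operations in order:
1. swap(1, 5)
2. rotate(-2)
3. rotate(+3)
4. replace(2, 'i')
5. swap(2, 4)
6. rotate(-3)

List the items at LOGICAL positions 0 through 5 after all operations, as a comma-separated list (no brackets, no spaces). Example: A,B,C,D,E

After op 1 (swap(1, 5)): offset=0, physical=[A,F,C,D,E,B], logical=[A,F,C,D,E,B]
After op 2 (rotate(-2)): offset=4, physical=[A,F,C,D,E,B], logical=[E,B,A,F,C,D]
After op 3 (rotate(+3)): offset=1, physical=[A,F,C,D,E,B], logical=[F,C,D,E,B,A]
After op 4 (replace(2, 'i')): offset=1, physical=[A,F,C,i,E,B], logical=[F,C,i,E,B,A]
After op 5 (swap(2, 4)): offset=1, physical=[A,F,C,B,E,i], logical=[F,C,B,E,i,A]
After op 6 (rotate(-3)): offset=4, physical=[A,F,C,B,E,i], logical=[E,i,A,F,C,B]

Answer: E,i,A,F,C,B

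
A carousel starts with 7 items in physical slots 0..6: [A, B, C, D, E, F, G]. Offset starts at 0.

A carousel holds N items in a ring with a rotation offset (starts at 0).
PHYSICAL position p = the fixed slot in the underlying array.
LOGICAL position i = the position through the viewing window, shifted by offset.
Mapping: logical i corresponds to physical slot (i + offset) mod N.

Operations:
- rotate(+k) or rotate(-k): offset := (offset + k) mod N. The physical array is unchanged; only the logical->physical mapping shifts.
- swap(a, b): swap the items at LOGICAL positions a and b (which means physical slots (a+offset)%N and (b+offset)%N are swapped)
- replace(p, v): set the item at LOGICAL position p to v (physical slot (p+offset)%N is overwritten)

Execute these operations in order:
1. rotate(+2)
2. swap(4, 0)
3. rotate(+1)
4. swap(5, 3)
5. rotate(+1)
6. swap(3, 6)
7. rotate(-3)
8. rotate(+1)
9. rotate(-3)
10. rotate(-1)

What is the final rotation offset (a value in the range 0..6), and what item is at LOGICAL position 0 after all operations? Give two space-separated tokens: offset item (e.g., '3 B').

After op 1 (rotate(+2)): offset=2, physical=[A,B,C,D,E,F,G], logical=[C,D,E,F,G,A,B]
After op 2 (swap(4, 0)): offset=2, physical=[A,B,G,D,E,F,C], logical=[G,D,E,F,C,A,B]
After op 3 (rotate(+1)): offset=3, physical=[A,B,G,D,E,F,C], logical=[D,E,F,C,A,B,G]
After op 4 (swap(5, 3)): offset=3, physical=[A,C,G,D,E,F,B], logical=[D,E,F,B,A,C,G]
After op 5 (rotate(+1)): offset=4, physical=[A,C,G,D,E,F,B], logical=[E,F,B,A,C,G,D]
After op 6 (swap(3, 6)): offset=4, physical=[D,C,G,A,E,F,B], logical=[E,F,B,D,C,G,A]
After op 7 (rotate(-3)): offset=1, physical=[D,C,G,A,E,F,B], logical=[C,G,A,E,F,B,D]
After op 8 (rotate(+1)): offset=2, physical=[D,C,G,A,E,F,B], logical=[G,A,E,F,B,D,C]
After op 9 (rotate(-3)): offset=6, physical=[D,C,G,A,E,F,B], logical=[B,D,C,G,A,E,F]
After op 10 (rotate(-1)): offset=5, physical=[D,C,G,A,E,F,B], logical=[F,B,D,C,G,A,E]

Answer: 5 F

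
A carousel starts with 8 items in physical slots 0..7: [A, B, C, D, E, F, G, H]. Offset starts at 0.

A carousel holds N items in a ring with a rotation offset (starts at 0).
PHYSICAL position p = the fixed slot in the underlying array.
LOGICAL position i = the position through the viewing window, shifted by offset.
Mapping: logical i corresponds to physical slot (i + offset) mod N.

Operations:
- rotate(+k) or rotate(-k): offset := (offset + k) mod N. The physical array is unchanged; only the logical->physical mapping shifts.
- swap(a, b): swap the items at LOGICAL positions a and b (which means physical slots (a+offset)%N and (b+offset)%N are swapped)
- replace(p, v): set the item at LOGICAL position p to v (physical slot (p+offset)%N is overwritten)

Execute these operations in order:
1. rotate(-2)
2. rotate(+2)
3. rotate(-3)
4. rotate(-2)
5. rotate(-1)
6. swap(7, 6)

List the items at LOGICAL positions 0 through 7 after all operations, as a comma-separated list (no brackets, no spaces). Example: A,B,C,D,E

Answer: C,D,E,F,G,H,B,A

Derivation:
After op 1 (rotate(-2)): offset=6, physical=[A,B,C,D,E,F,G,H], logical=[G,H,A,B,C,D,E,F]
After op 2 (rotate(+2)): offset=0, physical=[A,B,C,D,E,F,G,H], logical=[A,B,C,D,E,F,G,H]
After op 3 (rotate(-3)): offset=5, physical=[A,B,C,D,E,F,G,H], logical=[F,G,H,A,B,C,D,E]
After op 4 (rotate(-2)): offset=3, physical=[A,B,C,D,E,F,G,H], logical=[D,E,F,G,H,A,B,C]
After op 5 (rotate(-1)): offset=2, physical=[A,B,C,D,E,F,G,H], logical=[C,D,E,F,G,H,A,B]
After op 6 (swap(7, 6)): offset=2, physical=[B,A,C,D,E,F,G,H], logical=[C,D,E,F,G,H,B,A]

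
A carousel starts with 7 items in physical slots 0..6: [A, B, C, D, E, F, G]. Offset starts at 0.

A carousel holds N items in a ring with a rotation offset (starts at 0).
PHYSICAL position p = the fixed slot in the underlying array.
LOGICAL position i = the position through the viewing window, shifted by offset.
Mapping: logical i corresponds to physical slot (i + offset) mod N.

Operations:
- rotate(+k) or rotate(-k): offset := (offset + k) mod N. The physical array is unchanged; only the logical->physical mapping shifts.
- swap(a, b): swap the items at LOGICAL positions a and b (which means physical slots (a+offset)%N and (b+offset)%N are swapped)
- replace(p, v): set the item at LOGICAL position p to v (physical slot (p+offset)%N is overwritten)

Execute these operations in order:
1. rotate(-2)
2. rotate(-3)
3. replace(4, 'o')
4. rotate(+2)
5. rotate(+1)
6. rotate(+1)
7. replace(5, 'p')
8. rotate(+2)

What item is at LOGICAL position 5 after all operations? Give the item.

After op 1 (rotate(-2)): offset=5, physical=[A,B,C,D,E,F,G], logical=[F,G,A,B,C,D,E]
After op 2 (rotate(-3)): offset=2, physical=[A,B,C,D,E,F,G], logical=[C,D,E,F,G,A,B]
After op 3 (replace(4, 'o')): offset=2, physical=[A,B,C,D,E,F,o], logical=[C,D,E,F,o,A,B]
After op 4 (rotate(+2)): offset=4, physical=[A,B,C,D,E,F,o], logical=[E,F,o,A,B,C,D]
After op 5 (rotate(+1)): offset=5, physical=[A,B,C,D,E,F,o], logical=[F,o,A,B,C,D,E]
After op 6 (rotate(+1)): offset=6, physical=[A,B,C,D,E,F,o], logical=[o,A,B,C,D,E,F]
After op 7 (replace(5, 'p')): offset=6, physical=[A,B,C,D,p,F,o], logical=[o,A,B,C,D,p,F]
After op 8 (rotate(+2)): offset=1, physical=[A,B,C,D,p,F,o], logical=[B,C,D,p,F,o,A]

Answer: o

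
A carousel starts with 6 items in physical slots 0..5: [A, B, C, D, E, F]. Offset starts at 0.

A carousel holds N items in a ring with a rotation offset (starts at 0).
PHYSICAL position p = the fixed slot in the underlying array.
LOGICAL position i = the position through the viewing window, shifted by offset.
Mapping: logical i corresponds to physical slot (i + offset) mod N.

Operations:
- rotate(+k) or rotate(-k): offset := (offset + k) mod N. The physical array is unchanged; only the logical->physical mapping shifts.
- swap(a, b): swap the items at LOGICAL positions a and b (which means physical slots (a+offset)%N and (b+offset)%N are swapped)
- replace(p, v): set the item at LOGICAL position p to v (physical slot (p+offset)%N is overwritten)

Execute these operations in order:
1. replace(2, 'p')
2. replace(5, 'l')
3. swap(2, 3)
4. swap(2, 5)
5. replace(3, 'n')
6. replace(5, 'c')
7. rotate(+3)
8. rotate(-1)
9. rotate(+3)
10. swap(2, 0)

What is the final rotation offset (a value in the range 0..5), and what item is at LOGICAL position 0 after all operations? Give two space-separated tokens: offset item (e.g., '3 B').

After op 1 (replace(2, 'p')): offset=0, physical=[A,B,p,D,E,F], logical=[A,B,p,D,E,F]
After op 2 (replace(5, 'l')): offset=0, physical=[A,B,p,D,E,l], logical=[A,B,p,D,E,l]
After op 3 (swap(2, 3)): offset=0, physical=[A,B,D,p,E,l], logical=[A,B,D,p,E,l]
After op 4 (swap(2, 5)): offset=0, physical=[A,B,l,p,E,D], logical=[A,B,l,p,E,D]
After op 5 (replace(3, 'n')): offset=0, physical=[A,B,l,n,E,D], logical=[A,B,l,n,E,D]
After op 6 (replace(5, 'c')): offset=0, physical=[A,B,l,n,E,c], logical=[A,B,l,n,E,c]
After op 7 (rotate(+3)): offset=3, physical=[A,B,l,n,E,c], logical=[n,E,c,A,B,l]
After op 8 (rotate(-1)): offset=2, physical=[A,B,l,n,E,c], logical=[l,n,E,c,A,B]
After op 9 (rotate(+3)): offset=5, physical=[A,B,l,n,E,c], logical=[c,A,B,l,n,E]
After op 10 (swap(2, 0)): offset=5, physical=[A,c,l,n,E,B], logical=[B,A,c,l,n,E]

Answer: 5 B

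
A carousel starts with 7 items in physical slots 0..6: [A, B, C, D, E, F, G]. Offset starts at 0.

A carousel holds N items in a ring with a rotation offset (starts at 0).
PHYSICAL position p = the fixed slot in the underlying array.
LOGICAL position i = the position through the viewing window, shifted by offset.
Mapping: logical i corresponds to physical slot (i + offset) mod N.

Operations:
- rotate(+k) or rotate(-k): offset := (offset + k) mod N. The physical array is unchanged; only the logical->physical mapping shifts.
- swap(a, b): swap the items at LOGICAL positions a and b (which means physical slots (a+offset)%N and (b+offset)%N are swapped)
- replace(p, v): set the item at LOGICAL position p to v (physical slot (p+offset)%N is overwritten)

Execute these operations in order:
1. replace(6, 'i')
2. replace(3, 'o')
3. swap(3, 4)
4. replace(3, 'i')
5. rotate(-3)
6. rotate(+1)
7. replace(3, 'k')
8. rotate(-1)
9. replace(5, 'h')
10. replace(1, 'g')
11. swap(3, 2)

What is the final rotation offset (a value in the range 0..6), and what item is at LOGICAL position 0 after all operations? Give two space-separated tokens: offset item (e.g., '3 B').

Answer: 4 o

Derivation:
After op 1 (replace(6, 'i')): offset=0, physical=[A,B,C,D,E,F,i], logical=[A,B,C,D,E,F,i]
After op 2 (replace(3, 'o')): offset=0, physical=[A,B,C,o,E,F,i], logical=[A,B,C,o,E,F,i]
After op 3 (swap(3, 4)): offset=0, physical=[A,B,C,E,o,F,i], logical=[A,B,C,E,o,F,i]
After op 4 (replace(3, 'i')): offset=0, physical=[A,B,C,i,o,F,i], logical=[A,B,C,i,o,F,i]
After op 5 (rotate(-3)): offset=4, physical=[A,B,C,i,o,F,i], logical=[o,F,i,A,B,C,i]
After op 6 (rotate(+1)): offset=5, physical=[A,B,C,i,o,F,i], logical=[F,i,A,B,C,i,o]
After op 7 (replace(3, 'k')): offset=5, physical=[A,k,C,i,o,F,i], logical=[F,i,A,k,C,i,o]
After op 8 (rotate(-1)): offset=4, physical=[A,k,C,i,o,F,i], logical=[o,F,i,A,k,C,i]
After op 9 (replace(5, 'h')): offset=4, physical=[A,k,h,i,o,F,i], logical=[o,F,i,A,k,h,i]
After op 10 (replace(1, 'g')): offset=4, physical=[A,k,h,i,o,g,i], logical=[o,g,i,A,k,h,i]
After op 11 (swap(3, 2)): offset=4, physical=[i,k,h,i,o,g,A], logical=[o,g,A,i,k,h,i]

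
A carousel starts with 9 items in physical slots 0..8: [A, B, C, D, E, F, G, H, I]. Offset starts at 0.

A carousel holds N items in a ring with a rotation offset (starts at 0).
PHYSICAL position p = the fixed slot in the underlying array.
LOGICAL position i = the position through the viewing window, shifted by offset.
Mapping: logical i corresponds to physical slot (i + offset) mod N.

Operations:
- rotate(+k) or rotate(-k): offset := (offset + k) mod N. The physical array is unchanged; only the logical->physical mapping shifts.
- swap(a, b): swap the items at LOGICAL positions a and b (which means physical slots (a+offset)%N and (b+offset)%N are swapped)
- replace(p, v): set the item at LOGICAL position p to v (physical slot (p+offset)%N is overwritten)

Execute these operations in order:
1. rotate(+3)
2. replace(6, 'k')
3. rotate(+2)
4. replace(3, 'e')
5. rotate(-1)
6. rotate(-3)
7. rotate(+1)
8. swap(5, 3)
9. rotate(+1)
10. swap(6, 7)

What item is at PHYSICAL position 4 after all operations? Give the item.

After op 1 (rotate(+3)): offset=3, physical=[A,B,C,D,E,F,G,H,I], logical=[D,E,F,G,H,I,A,B,C]
After op 2 (replace(6, 'k')): offset=3, physical=[k,B,C,D,E,F,G,H,I], logical=[D,E,F,G,H,I,k,B,C]
After op 3 (rotate(+2)): offset=5, physical=[k,B,C,D,E,F,G,H,I], logical=[F,G,H,I,k,B,C,D,E]
After op 4 (replace(3, 'e')): offset=5, physical=[k,B,C,D,E,F,G,H,e], logical=[F,G,H,e,k,B,C,D,E]
After op 5 (rotate(-1)): offset=4, physical=[k,B,C,D,E,F,G,H,e], logical=[E,F,G,H,e,k,B,C,D]
After op 6 (rotate(-3)): offset=1, physical=[k,B,C,D,E,F,G,H,e], logical=[B,C,D,E,F,G,H,e,k]
After op 7 (rotate(+1)): offset=2, physical=[k,B,C,D,E,F,G,H,e], logical=[C,D,E,F,G,H,e,k,B]
After op 8 (swap(5, 3)): offset=2, physical=[k,B,C,D,E,H,G,F,e], logical=[C,D,E,H,G,F,e,k,B]
After op 9 (rotate(+1)): offset=3, physical=[k,B,C,D,E,H,G,F,e], logical=[D,E,H,G,F,e,k,B,C]
After op 10 (swap(6, 7)): offset=3, physical=[B,k,C,D,E,H,G,F,e], logical=[D,E,H,G,F,e,B,k,C]

Answer: E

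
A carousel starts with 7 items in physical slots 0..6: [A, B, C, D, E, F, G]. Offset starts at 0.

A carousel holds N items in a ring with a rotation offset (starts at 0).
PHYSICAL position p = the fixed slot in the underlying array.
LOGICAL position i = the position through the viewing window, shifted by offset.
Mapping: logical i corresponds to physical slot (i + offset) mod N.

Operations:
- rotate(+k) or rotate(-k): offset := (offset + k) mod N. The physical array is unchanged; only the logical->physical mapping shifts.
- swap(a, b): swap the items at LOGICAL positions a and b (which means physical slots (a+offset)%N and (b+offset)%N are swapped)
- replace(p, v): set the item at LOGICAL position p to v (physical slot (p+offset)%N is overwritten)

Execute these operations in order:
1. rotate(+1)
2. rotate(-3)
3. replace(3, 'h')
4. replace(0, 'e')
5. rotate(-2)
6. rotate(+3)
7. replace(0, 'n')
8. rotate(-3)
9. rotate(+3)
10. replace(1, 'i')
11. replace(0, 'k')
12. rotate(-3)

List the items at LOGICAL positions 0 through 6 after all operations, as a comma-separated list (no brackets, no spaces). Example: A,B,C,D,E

After op 1 (rotate(+1)): offset=1, physical=[A,B,C,D,E,F,G], logical=[B,C,D,E,F,G,A]
After op 2 (rotate(-3)): offset=5, physical=[A,B,C,D,E,F,G], logical=[F,G,A,B,C,D,E]
After op 3 (replace(3, 'h')): offset=5, physical=[A,h,C,D,E,F,G], logical=[F,G,A,h,C,D,E]
After op 4 (replace(0, 'e')): offset=5, physical=[A,h,C,D,E,e,G], logical=[e,G,A,h,C,D,E]
After op 5 (rotate(-2)): offset=3, physical=[A,h,C,D,E,e,G], logical=[D,E,e,G,A,h,C]
After op 6 (rotate(+3)): offset=6, physical=[A,h,C,D,E,e,G], logical=[G,A,h,C,D,E,e]
After op 7 (replace(0, 'n')): offset=6, physical=[A,h,C,D,E,e,n], logical=[n,A,h,C,D,E,e]
After op 8 (rotate(-3)): offset=3, physical=[A,h,C,D,E,e,n], logical=[D,E,e,n,A,h,C]
After op 9 (rotate(+3)): offset=6, physical=[A,h,C,D,E,e,n], logical=[n,A,h,C,D,E,e]
After op 10 (replace(1, 'i')): offset=6, physical=[i,h,C,D,E,e,n], logical=[n,i,h,C,D,E,e]
After op 11 (replace(0, 'k')): offset=6, physical=[i,h,C,D,E,e,k], logical=[k,i,h,C,D,E,e]
After op 12 (rotate(-3)): offset=3, physical=[i,h,C,D,E,e,k], logical=[D,E,e,k,i,h,C]

Answer: D,E,e,k,i,h,C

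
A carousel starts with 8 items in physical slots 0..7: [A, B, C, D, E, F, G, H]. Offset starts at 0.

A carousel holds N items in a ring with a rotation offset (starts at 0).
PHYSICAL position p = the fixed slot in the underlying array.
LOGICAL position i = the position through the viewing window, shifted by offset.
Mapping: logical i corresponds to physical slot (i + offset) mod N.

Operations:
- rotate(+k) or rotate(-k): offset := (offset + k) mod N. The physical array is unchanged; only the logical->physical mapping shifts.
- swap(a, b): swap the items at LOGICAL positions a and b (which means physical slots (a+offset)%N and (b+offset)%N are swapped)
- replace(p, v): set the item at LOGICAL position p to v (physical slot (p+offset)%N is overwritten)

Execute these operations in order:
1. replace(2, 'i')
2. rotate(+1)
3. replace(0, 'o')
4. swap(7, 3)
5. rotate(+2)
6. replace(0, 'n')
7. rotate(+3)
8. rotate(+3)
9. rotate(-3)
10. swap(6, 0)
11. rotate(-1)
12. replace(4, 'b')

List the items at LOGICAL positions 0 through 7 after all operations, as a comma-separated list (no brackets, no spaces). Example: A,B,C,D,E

After op 1 (replace(2, 'i')): offset=0, physical=[A,B,i,D,E,F,G,H], logical=[A,B,i,D,E,F,G,H]
After op 2 (rotate(+1)): offset=1, physical=[A,B,i,D,E,F,G,H], logical=[B,i,D,E,F,G,H,A]
After op 3 (replace(0, 'o')): offset=1, physical=[A,o,i,D,E,F,G,H], logical=[o,i,D,E,F,G,H,A]
After op 4 (swap(7, 3)): offset=1, physical=[E,o,i,D,A,F,G,H], logical=[o,i,D,A,F,G,H,E]
After op 5 (rotate(+2)): offset=3, physical=[E,o,i,D,A,F,G,H], logical=[D,A,F,G,H,E,o,i]
After op 6 (replace(0, 'n')): offset=3, physical=[E,o,i,n,A,F,G,H], logical=[n,A,F,G,H,E,o,i]
After op 7 (rotate(+3)): offset=6, physical=[E,o,i,n,A,F,G,H], logical=[G,H,E,o,i,n,A,F]
After op 8 (rotate(+3)): offset=1, physical=[E,o,i,n,A,F,G,H], logical=[o,i,n,A,F,G,H,E]
After op 9 (rotate(-3)): offset=6, physical=[E,o,i,n,A,F,G,H], logical=[G,H,E,o,i,n,A,F]
After op 10 (swap(6, 0)): offset=6, physical=[E,o,i,n,G,F,A,H], logical=[A,H,E,o,i,n,G,F]
After op 11 (rotate(-1)): offset=5, physical=[E,o,i,n,G,F,A,H], logical=[F,A,H,E,o,i,n,G]
After op 12 (replace(4, 'b')): offset=5, physical=[E,b,i,n,G,F,A,H], logical=[F,A,H,E,b,i,n,G]

Answer: F,A,H,E,b,i,n,G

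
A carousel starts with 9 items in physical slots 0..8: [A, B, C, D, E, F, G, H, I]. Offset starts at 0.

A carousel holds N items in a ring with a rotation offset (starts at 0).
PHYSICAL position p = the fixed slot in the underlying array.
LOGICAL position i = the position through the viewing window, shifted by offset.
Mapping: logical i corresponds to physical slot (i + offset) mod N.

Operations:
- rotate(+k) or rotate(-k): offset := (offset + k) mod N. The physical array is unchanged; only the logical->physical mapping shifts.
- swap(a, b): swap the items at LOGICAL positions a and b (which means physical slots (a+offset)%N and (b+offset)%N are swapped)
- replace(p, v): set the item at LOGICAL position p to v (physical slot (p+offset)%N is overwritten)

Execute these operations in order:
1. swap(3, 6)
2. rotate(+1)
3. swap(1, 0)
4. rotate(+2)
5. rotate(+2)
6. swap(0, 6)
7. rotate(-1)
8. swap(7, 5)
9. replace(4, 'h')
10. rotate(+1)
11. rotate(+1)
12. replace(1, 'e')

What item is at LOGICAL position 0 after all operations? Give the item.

After op 1 (swap(3, 6)): offset=0, physical=[A,B,C,G,E,F,D,H,I], logical=[A,B,C,G,E,F,D,H,I]
After op 2 (rotate(+1)): offset=1, physical=[A,B,C,G,E,F,D,H,I], logical=[B,C,G,E,F,D,H,I,A]
After op 3 (swap(1, 0)): offset=1, physical=[A,C,B,G,E,F,D,H,I], logical=[C,B,G,E,F,D,H,I,A]
After op 4 (rotate(+2)): offset=3, physical=[A,C,B,G,E,F,D,H,I], logical=[G,E,F,D,H,I,A,C,B]
After op 5 (rotate(+2)): offset=5, physical=[A,C,B,G,E,F,D,H,I], logical=[F,D,H,I,A,C,B,G,E]
After op 6 (swap(0, 6)): offset=5, physical=[A,C,F,G,E,B,D,H,I], logical=[B,D,H,I,A,C,F,G,E]
After op 7 (rotate(-1)): offset=4, physical=[A,C,F,G,E,B,D,H,I], logical=[E,B,D,H,I,A,C,F,G]
After op 8 (swap(7, 5)): offset=4, physical=[F,C,A,G,E,B,D,H,I], logical=[E,B,D,H,I,F,C,A,G]
After op 9 (replace(4, 'h')): offset=4, physical=[F,C,A,G,E,B,D,H,h], logical=[E,B,D,H,h,F,C,A,G]
After op 10 (rotate(+1)): offset=5, physical=[F,C,A,G,E,B,D,H,h], logical=[B,D,H,h,F,C,A,G,E]
After op 11 (rotate(+1)): offset=6, physical=[F,C,A,G,E,B,D,H,h], logical=[D,H,h,F,C,A,G,E,B]
After op 12 (replace(1, 'e')): offset=6, physical=[F,C,A,G,E,B,D,e,h], logical=[D,e,h,F,C,A,G,E,B]

Answer: D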